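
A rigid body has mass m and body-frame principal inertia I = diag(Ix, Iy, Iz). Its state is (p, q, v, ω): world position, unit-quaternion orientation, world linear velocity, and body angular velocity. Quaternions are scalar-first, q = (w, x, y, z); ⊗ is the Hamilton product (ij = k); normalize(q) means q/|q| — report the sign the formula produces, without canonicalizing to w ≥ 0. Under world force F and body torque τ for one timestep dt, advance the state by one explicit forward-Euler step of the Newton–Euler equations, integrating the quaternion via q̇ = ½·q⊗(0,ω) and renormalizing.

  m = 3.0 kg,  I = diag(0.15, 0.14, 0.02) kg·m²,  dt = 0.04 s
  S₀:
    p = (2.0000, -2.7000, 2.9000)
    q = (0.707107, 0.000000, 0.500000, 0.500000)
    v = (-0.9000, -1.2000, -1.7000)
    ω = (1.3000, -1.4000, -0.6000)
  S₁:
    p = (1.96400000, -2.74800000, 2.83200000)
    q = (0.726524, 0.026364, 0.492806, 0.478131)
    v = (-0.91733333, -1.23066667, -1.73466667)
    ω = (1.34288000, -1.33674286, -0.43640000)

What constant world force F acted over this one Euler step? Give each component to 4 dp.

F = (-1.3000, -2.3000, -2.6000)

Δv = v₁−v₀ = (-0.01733333, -0.03066667, -0.03466667)
F = m·Δv/dt = (-1.3000, -2.3000, -2.6000)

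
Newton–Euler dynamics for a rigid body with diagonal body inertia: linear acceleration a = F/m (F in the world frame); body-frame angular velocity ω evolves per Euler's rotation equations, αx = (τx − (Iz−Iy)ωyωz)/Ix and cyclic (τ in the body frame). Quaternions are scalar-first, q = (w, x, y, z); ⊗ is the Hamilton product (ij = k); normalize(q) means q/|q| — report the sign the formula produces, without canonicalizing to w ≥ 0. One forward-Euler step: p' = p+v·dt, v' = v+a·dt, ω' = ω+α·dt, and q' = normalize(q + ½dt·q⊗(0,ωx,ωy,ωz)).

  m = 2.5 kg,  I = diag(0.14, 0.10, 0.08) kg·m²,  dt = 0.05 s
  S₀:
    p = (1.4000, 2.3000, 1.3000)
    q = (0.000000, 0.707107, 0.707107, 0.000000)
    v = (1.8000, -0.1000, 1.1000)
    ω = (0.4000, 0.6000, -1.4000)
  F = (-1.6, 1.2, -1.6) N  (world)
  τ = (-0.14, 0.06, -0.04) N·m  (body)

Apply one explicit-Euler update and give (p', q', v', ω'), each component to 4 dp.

p' = (1.4900, 2.2950, 1.3550)
q' = (-0.0177, 0.6818, 0.7313, 0.0035)
v' = (1.7680, -0.0760, 1.0680)
ω' = (0.3440, 0.6468, -1.4190)

a = (-0.6400, 0.4800, -0.6400)
new position p' = (1.4900, 2.2950, 1.3550)
v + (F/m)dt = (1.7680, -0.0760, 1.0680)
angular accel α = (-1.1200, 0.9360, -0.3800)
ω + α·dt = (0.3440, 0.6468, -1.4190)
Hamilton product q⊗(0,ω) = (-0.7071070, -0.9899498, 0.9899498, 0.1414214)
updated quaternion q' = (-0.0177, 0.6818, 0.7313, 0.0035)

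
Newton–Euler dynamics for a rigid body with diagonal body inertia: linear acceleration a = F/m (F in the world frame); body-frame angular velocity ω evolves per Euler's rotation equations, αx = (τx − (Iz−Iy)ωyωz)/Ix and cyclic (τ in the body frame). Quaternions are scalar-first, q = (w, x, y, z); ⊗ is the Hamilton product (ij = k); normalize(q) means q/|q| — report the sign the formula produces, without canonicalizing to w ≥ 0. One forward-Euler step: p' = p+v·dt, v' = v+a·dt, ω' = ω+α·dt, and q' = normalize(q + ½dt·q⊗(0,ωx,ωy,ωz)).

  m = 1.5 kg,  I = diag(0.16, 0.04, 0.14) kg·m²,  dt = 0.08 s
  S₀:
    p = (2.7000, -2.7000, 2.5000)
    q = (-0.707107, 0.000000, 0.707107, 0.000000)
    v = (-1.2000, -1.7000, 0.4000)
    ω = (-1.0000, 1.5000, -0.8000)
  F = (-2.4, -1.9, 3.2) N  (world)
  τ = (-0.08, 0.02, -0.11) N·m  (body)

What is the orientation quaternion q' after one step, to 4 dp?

Hamilton product q⊗(0,ω) = (-1.0606605, 0.1414214, -1.0606605, 1.2727926)
q + ½dt·q⊗(0,ω), renormalized = (-0.7472, 0.0056, 0.6626, 0.0508)

q' = (-0.7472, 0.0056, 0.6626, 0.0508)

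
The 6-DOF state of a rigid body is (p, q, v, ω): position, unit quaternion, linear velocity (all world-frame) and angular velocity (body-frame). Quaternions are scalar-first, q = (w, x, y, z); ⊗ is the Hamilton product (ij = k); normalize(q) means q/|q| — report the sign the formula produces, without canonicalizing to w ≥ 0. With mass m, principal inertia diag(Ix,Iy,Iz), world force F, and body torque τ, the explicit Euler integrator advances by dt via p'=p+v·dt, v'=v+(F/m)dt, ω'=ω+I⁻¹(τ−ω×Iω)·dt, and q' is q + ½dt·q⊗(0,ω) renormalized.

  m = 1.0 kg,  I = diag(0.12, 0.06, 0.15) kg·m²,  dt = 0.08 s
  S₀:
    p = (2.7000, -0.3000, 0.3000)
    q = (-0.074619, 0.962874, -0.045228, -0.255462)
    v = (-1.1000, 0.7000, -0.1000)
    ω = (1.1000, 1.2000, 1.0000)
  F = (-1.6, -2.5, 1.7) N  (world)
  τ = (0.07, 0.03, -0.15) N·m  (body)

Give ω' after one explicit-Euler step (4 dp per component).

ω' = (1.0747, 1.2840, 0.9622)

angular accel α = (-0.3167, 1.0500, -0.4720)
new body rate ω' = (1.0747, 1.2840, 0.9622)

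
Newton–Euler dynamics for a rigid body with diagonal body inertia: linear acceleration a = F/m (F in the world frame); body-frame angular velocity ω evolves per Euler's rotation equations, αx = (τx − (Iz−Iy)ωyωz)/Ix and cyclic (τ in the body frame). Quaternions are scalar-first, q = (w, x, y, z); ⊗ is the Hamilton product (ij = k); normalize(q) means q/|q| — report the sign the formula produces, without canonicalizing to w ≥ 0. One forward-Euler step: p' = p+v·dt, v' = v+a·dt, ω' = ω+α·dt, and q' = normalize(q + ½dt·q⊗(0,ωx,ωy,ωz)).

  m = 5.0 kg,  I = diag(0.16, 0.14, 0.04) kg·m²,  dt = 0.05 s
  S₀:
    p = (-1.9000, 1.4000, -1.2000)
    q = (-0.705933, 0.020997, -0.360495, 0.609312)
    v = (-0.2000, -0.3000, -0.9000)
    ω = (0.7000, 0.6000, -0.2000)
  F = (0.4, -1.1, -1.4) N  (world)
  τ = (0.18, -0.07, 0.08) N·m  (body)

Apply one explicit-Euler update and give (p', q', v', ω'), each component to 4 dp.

precession coupling ω×(Iω) = (0.0120, -0.0168, -0.0084)
angular accel α = (1.0500, -0.3800, 2.2100)
ω + α·dt = (0.7525, 0.5810, -0.0895)
2q̇ = q⊗(0,ω) = (0.3234615, -0.7876413, 0.0071580, 0.4061313)
updated quaternion q' = (-0.6977, 0.0013, -0.3602, 0.6193)
p + v·dt = (-1.9100, 1.3850, -1.2450)
v + (F/m)dt = (-0.1960, -0.3110, -0.9140)

p' = (-1.9100, 1.3850, -1.2450)
q' = (-0.6977, 0.0013, -0.3602, 0.6193)
v' = (-0.1960, -0.3110, -0.9140)
ω' = (0.7525, 0.5810, -0.0895)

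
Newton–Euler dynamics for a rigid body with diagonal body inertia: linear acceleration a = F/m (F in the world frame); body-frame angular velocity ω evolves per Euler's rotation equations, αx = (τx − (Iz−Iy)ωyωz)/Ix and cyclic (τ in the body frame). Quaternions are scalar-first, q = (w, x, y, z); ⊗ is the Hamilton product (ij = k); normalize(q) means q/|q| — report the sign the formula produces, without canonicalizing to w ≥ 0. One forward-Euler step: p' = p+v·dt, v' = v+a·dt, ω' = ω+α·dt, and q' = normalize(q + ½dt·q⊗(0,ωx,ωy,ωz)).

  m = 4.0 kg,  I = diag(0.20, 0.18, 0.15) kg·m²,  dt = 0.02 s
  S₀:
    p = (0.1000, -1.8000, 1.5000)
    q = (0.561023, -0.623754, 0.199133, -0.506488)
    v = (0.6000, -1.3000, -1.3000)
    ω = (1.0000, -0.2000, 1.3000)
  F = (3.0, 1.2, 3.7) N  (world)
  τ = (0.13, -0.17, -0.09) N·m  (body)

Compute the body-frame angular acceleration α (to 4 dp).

precession coupling ω×(Iω) = (0.0078, 0.0650, 0.0040)
angular accel α = (0.6110, -1.3056, -0.6267)

α = (0.6110, -1.3056, -0.6267)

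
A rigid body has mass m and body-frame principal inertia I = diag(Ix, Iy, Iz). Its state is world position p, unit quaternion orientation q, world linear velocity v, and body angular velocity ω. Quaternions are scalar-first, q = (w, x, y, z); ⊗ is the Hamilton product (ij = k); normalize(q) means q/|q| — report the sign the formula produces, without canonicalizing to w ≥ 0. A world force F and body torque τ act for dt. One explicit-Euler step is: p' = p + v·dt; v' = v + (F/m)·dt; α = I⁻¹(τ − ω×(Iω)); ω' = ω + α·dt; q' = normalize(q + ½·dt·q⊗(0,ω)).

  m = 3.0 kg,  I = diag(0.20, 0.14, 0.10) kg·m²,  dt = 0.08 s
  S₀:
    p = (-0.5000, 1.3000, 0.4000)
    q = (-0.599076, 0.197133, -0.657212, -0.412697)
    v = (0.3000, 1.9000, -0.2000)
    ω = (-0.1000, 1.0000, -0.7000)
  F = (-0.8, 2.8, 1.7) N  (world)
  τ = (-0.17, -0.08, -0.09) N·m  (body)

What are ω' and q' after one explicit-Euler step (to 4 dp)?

ω×(Iω) gyroscopic = (0.0280, 0.0070, 0.0060)
angular accel α = (-0.9900, -0.6214, -0.9600)
ω' = ω + α·dt = (-0.1792, 0.9503, -0.7768)
2q̇ = q⊗(0,ω) = (0.3880374, 0.9326530, -0.4198132, 0.5507650)
updated quaternion q' = (-0.5829, 0.2342, -0.6732, -0.3902)

ω' = (-0.1792, 0.9503, -0.7768)
q' = (-0.5829, 0.2342, -0.6732, -0.3902)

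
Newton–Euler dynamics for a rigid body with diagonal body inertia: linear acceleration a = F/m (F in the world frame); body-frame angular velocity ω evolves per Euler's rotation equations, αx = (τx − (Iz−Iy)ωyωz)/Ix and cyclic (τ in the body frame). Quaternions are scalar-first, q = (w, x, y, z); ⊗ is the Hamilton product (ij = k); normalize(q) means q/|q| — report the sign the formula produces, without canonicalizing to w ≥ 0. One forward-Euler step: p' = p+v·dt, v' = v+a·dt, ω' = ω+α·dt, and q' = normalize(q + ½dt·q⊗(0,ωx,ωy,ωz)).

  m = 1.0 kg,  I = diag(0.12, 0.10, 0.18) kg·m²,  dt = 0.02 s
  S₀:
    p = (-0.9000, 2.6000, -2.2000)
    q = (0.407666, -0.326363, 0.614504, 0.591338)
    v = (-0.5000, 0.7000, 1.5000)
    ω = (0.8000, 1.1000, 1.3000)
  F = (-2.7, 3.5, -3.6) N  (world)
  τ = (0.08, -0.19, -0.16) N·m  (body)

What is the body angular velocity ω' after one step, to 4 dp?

gyro term ω×Iω = (0.1144, -0.0624, -0.0176)
angular accel α = (-0.2867, -1.2760, -0.7911)
ω + α·dt = (0.7943, 1.0745, 1.2842)

ω' = (0.7943, 1.0745, 1.2842)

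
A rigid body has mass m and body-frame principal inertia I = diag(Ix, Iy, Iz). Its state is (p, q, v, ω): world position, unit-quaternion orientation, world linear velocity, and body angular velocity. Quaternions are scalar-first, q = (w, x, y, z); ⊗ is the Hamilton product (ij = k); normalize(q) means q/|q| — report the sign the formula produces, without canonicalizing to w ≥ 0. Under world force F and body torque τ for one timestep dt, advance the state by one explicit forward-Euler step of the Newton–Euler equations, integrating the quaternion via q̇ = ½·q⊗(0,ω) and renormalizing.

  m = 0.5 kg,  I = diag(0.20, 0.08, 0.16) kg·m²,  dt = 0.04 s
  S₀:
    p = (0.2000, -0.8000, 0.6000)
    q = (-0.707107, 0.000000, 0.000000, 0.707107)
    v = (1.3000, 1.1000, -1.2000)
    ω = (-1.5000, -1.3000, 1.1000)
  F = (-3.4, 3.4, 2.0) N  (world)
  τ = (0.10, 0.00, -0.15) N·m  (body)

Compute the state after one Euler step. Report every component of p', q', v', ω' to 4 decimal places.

gyro term ω×Iω = (-0.1144, -0.0660, -0.2340)
(τ − ω×Iω)/I = (1.0720, 0.8250, 0.5250)
ω' = ω + α·dt = (-1.4571, -1.2670, 1.1210)
q⊗(0,ω) = (-0.7778177, 1.9798996, -0.1414214, -0.7778177)
q + ½dt·q⊗(0,ω), renormalized = (-0.7219, 0.0396, -0.0028, 0.6908)
linear accel F/m = (-6.8000, 6.8000, 4.0000)
new position p' = (0.2520, -0.7560, 0.5520)
v' = v + a·dt = (1.0280, 1.3720, -1.0400)

p' = (0.2520, -0.7560, 0.5520)
q' = (-0.7219, 0.0396, -0.0028, 0.6908)
v' = (1.0280, 1.3720, -1.0400)
ω' = (-1.4571, -1.2670, 1.1210)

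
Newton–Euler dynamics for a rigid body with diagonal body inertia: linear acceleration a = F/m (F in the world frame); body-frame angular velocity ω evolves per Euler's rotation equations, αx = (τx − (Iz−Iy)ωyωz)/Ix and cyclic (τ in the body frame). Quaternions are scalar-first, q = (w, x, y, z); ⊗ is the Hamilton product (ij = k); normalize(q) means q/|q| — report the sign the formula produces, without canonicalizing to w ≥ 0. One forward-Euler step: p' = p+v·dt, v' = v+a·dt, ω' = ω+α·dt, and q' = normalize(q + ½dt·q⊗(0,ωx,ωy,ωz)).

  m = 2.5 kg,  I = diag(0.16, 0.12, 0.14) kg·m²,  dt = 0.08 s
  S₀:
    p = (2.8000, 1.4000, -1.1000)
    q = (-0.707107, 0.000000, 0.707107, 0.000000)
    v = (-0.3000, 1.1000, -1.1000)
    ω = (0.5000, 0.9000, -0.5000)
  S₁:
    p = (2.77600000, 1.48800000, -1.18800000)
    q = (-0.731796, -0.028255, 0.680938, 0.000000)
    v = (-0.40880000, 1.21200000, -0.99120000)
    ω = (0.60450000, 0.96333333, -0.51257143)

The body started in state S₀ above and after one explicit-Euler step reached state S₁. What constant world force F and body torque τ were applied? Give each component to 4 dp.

F = (-3.4000, 3.5000, 3.4000)
τ = (0.2000, 0.0900, -0.0400)

Δω = ω₁−ω₀ = (0.10450000, 0.06333333, -0.01257143)
ω₀×(Iω₀) = (-0.0090, -0.0050, -0.0180)
I·α + gyro = (0.2000, 0.0900, -0.0400)
velocity change Δv = (-0.10880000, 0.11200000, 0.10880000)
applied force F = (-3.4000, 3.5000, 3.4000)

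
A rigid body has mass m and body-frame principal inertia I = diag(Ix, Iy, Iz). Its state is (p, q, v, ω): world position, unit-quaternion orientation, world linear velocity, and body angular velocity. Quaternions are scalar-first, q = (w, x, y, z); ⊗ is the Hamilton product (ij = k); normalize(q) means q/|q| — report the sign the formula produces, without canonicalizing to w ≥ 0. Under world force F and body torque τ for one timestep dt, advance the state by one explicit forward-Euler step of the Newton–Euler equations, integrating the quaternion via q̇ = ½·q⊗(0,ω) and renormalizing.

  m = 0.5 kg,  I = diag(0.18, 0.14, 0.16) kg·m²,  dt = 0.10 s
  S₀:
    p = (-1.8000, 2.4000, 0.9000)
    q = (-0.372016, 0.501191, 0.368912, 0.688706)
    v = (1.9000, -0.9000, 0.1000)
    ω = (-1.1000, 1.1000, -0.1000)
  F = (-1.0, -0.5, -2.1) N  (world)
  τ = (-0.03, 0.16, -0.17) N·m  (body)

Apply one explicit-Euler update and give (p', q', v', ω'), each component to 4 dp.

p' = (-1.6100, 2.3100, 0.9100)
q' = (-0.3602, 0.4805, 0.3121, 0.7362)
v' = (1.7000, -1.0000, -0.3200)
ω' = (-1.1154, 1.2127, -0.2365)

ω×(Iω) gyroscopic = (-0.0022, 0.0022, 0.0484)
α = I⁻¹(τ − ω×Iω) = (-0.1544, 1.1271, -1.3650)
ω' = ω + α·dt = (-1.1154, 1.2127, -0.2365)
q⊗(0,ω) = (0.2143775, -0.3852502, -1.1166751, 0.9943149)
q + ½dt·q⊗(0,ω), renormalized = (-0.3602, 0.4805, 0.3121, 0.7362)
p' = p + v·dt = (-1.6100, 2.3100, 0.9100)
v' = v + a·dt = (1.7000, -1.0000, -0.3200)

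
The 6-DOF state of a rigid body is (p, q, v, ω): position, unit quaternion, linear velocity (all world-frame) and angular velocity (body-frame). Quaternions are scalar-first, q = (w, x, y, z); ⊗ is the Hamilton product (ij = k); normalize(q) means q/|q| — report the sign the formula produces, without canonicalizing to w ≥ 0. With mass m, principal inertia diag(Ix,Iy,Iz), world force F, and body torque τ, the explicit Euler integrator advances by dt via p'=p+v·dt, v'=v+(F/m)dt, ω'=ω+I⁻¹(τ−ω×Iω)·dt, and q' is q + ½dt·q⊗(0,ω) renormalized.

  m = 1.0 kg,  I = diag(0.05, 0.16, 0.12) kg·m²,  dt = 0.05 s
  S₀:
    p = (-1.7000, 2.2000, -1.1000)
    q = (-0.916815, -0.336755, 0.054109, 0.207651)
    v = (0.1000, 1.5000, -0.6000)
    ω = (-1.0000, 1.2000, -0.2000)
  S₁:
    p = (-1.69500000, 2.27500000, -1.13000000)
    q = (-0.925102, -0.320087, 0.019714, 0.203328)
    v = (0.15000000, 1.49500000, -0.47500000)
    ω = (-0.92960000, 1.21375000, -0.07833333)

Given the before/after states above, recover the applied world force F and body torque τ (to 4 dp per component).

Δv = v₁−v₀ = (0.05000000, -0.00500000, 0.12500000)
F = m·Δv/dt = (1.0000, -0.1000, 2.5000)
rate change Δω = (0.07040000, 0.01375000, 0.12166667)
precession coupling = (0.0096, -0.0140, -0.1320)
I·α + gyro = (0.0800, 0.0300, 0.1600)

F = (1.0000, -0.1000, 2.5000)
τ = (0.0800, 0.0300, 0.1600)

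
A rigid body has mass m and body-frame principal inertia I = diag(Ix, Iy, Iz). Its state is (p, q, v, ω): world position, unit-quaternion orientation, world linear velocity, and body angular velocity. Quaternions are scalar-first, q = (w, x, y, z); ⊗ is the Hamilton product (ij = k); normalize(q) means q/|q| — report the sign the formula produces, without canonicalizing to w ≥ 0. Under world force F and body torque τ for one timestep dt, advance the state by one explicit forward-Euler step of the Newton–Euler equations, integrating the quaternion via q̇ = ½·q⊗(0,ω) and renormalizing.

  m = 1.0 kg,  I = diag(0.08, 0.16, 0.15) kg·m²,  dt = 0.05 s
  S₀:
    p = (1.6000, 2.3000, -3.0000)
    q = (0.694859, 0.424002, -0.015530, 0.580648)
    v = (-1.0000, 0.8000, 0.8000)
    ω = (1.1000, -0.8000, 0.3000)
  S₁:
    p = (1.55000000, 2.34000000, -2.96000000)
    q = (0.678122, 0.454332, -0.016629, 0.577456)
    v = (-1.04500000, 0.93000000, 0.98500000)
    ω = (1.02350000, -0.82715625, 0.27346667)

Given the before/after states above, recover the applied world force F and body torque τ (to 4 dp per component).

F = (-0.9000, 2.6000, 3.7000)
τ = (-0.1200, -0.1100, -0.1500)

v₁ − v₀ = (-0.04500000, 0.13000000, 0.18500000)
applied force F = (-0.9000, 2.6000, 3.7000)
Δω = ω₁−ω₀ = (-0.07650000, -0.02715625, -0.02653333)
ω₀×(Iω₀) = (0.0024, -0.0231, -0.0704)
applied torque τ = (-0.1200, -0.1100, -0.1500)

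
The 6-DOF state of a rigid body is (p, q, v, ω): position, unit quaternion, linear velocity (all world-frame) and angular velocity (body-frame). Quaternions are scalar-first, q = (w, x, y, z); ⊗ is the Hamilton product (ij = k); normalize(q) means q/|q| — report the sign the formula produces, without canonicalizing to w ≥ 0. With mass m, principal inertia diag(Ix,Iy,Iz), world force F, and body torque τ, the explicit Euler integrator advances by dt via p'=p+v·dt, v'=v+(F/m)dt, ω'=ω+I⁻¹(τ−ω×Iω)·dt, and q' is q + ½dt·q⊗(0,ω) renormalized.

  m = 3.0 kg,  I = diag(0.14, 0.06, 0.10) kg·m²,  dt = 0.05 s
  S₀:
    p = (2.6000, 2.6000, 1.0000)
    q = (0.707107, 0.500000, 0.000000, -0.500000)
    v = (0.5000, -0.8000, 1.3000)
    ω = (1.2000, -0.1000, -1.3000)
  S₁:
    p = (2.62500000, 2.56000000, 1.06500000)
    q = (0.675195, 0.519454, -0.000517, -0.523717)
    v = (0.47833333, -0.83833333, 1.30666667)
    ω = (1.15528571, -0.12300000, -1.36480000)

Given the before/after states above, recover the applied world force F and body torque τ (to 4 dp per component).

Δω = ω₁−ω₀ = (-0.04471429, -0.02300000, -0.06480000)
precession coupling = (0.0052, -0.0624, 0.0096)
I·α + gyro = (-0.1200, -0.0900, -0.1200)
velocity change Δv = (-0.02166667, -0.03833333, 0.00666667)
F = m·Δv/dt = (-1.3000, -2.3000, 0.4000)

F = (-1.3000, -2.3000, 0.4000)
τ = (-0.1200, -0.0900, -0.1200)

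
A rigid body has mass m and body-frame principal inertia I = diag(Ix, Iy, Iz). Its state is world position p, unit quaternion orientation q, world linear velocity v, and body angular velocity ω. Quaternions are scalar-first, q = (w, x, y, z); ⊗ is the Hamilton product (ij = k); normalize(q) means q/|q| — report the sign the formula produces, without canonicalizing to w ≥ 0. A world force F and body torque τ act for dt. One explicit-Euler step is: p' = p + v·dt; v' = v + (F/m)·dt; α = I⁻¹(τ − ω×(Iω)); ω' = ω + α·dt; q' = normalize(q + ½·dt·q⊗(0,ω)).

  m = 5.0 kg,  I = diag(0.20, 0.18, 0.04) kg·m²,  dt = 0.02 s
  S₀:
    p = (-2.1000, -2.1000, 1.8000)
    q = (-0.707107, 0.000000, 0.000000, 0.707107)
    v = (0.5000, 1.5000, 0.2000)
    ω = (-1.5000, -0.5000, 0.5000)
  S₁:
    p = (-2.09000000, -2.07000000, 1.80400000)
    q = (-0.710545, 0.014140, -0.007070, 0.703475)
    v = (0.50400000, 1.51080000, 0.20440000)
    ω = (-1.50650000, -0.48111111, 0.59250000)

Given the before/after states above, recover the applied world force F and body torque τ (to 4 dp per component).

v₁ − v₀ = (0.00400000, 0.01080000, 0.00440000)
applied force F = (1.0000, 2.7000, 1.1000)
rate change Δω = (-0.00650000, 0.01888889, 0.09250000)
ω₀×(Iω₀) = (0.0350, -0.1200, -0.0150)
applied torque τ = (-0.0300, 0.0500, 0.1700)

F = (1.0000, 2.7000, 1.1000)
τ = (-0.0300, 0.0500, 0.1700)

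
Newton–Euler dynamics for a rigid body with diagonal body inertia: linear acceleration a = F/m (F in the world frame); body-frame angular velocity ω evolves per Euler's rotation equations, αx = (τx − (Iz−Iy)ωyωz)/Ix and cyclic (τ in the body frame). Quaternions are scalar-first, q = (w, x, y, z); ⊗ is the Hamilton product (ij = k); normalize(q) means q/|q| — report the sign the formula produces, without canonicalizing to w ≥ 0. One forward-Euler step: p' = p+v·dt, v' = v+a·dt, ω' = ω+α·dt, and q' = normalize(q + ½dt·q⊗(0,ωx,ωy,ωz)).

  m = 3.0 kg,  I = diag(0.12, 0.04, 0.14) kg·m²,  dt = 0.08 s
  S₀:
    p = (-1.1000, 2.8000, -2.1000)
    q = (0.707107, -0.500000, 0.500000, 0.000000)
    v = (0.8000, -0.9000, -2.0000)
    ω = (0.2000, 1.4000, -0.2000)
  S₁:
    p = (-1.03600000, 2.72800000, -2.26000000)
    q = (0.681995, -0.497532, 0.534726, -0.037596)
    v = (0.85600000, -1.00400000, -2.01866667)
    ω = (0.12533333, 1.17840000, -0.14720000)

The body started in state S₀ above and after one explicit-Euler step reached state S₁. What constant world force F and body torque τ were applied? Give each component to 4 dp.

F = (2.1000, -3.9000, -0.7000)
τ = (-0.1400, -0.1100, 0.0700)

Δω = ω₁−ω₀ = (-0.07466667, -0.22160000, 0.05280000)
applied torque τ = (-0.1400, -0.1100, 0.0700)
Δv = v₁−v₀ = (0.05600000, -0.10400000, -0.01866667)
F = m·Δv/dt = (2.1000, -3.9000, -0.7000)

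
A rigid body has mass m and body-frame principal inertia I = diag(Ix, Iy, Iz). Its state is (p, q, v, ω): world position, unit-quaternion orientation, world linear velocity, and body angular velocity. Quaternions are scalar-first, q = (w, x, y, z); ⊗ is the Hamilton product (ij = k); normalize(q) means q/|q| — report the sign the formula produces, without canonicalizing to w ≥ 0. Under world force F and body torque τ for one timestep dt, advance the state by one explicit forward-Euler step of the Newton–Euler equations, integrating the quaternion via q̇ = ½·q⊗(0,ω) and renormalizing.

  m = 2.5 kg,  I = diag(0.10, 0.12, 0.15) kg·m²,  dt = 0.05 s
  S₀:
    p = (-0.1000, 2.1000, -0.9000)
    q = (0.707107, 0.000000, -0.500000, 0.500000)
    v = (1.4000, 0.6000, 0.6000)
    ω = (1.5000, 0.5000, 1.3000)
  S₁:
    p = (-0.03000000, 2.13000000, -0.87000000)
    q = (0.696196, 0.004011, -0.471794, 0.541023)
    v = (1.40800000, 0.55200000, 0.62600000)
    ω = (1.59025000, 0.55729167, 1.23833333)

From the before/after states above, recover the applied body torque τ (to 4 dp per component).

τ = (0.2000, 0.0400, -0.1700)

ω₁ − ω₀ = (0.09025000, 0.05729167, -0.06166667)
precession coupling = (0.0195, -0.0975, 0.0150)
applied torque τ = (0.2000, 0.0400, -0.1700)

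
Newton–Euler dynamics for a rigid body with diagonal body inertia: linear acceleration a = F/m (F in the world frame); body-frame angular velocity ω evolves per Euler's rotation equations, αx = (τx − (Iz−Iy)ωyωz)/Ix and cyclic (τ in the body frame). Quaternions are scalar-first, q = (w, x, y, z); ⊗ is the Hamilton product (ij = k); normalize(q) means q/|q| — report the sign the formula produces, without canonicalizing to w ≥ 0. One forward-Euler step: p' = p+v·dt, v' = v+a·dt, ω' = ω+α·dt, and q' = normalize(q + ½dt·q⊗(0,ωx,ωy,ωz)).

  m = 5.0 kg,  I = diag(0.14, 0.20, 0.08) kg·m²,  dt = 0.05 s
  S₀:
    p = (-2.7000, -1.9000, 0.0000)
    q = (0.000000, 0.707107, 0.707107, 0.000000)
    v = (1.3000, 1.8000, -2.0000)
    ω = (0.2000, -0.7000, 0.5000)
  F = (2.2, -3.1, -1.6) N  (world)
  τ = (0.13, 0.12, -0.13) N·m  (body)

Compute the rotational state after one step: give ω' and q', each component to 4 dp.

ω' = (0.2314, -0.6715, 0.4240)
q' = (0.0088, 0.7158, 0.6981, -0.0159)

α = I⁻¹(τ − ω×Iω) = (0.6286, 0.5700, -1.5200)
new body rate ω' = (0.2314, -0.6715, 0.4240)
Hamilton product q⊗(0,ω) = (0.3535535, 0.3535535, -0.3535535, -0.6363963)
q + ½dt·q⊗(0,ω), renormalized = (0.0088, 0.7158, 0.6981, -0.0159)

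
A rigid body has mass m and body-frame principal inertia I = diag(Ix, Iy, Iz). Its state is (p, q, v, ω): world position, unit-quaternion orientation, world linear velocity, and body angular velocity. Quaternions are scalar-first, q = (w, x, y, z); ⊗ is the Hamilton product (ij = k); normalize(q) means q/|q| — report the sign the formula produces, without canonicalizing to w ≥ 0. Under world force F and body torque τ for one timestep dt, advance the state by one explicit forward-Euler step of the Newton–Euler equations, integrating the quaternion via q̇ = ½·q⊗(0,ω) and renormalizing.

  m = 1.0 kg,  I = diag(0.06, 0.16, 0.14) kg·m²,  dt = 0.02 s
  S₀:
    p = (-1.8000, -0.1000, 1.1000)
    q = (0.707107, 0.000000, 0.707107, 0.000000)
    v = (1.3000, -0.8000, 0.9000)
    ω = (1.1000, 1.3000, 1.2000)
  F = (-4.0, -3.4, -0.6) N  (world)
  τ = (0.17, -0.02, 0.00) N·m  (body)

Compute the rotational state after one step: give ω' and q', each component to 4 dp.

ω' = (1.1671, 1.3107, 1.1796)
q' = (0.6978, 0.0163, 0.7161, 0.0007)

ω×(Iω) gyroscopic = (-0.0312, -0.1056, 0.1430)
α = I⁻¹(τ − ω×Iω) = (3.3533, 0.5350, -1.0214)
ω' = ω + α·dt = (1.1671, 1.3107, 1.1796)
2q̇ = q⊗(0,ω) = (-0.9192391, 1.6263461, 0.9192391, 0.0707107)
q + ½dt·q⊗(0,ω), renormalized = (0.6978, 0.0163, 0.7161, 0.0007)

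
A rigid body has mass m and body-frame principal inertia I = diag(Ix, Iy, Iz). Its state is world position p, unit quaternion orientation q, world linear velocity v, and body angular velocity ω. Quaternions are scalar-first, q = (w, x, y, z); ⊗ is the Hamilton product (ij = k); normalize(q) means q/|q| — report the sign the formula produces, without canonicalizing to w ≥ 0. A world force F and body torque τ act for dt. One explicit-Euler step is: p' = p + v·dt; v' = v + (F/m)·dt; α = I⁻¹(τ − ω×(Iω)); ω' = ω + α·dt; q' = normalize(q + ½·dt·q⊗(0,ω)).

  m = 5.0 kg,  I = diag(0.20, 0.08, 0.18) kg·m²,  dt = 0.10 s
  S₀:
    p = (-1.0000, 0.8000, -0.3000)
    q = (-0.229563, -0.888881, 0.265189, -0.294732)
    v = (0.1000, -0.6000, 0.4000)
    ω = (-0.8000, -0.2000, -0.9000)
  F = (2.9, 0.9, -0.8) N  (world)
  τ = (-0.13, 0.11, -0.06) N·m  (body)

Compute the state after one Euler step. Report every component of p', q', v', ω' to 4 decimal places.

angular accel α = (-0.7400, 1.1950, -0.2267)
new body rate ω' = (-0.8740, -0.0805, -0.9227)
q⊗(0,ω) = (-0.9233258, -0.1139661, -0.5182947, 0.5965341)
q + ½dt·q⊗(0,ω), renormalized = (-0.2752, -0.8929, 0.2388, -0.2644)
linear accel F/m = (0.5800, 0.1800, -0.1600)
new position p' = (-0.9900, 0.7400, -0.2600)
new velocity v' = (0.1580, -0.5820, 0.3840)

p' = (-0.9900, 0.7400, -0.2600)
q' = (-0.2752, -0.8929, 0.2388, -0.2644)
v' = (0.1580, -0.5820, 0.3840)
ω' = (-0.8740, -0.0805, -0.9227)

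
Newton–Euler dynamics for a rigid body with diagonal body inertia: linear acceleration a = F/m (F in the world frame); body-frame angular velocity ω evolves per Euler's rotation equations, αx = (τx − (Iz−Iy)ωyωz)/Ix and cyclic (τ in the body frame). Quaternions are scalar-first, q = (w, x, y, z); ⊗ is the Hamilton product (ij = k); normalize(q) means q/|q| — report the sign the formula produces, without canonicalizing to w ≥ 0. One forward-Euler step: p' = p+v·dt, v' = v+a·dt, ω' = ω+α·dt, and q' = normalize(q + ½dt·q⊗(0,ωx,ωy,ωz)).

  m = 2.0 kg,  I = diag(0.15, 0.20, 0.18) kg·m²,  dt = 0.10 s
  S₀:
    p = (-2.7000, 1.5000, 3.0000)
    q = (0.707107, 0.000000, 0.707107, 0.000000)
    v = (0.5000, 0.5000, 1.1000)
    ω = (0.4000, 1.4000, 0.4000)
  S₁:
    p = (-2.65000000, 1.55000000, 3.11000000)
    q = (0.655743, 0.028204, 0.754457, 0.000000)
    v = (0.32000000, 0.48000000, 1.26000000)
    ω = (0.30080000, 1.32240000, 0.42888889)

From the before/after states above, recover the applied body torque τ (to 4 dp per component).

τ = (-0.1600, -0.1600, 0.0800)

rate change Δω = (-0.09920000, -0.07760000, 0.02888889)
ω₀×(Iω₀) = (-0.0112, -0.0048, 0.0280)
τ = I·(Δω/dt) + ω₀×(Iω₀) = (-0.1600, -0.1600, 0.0800)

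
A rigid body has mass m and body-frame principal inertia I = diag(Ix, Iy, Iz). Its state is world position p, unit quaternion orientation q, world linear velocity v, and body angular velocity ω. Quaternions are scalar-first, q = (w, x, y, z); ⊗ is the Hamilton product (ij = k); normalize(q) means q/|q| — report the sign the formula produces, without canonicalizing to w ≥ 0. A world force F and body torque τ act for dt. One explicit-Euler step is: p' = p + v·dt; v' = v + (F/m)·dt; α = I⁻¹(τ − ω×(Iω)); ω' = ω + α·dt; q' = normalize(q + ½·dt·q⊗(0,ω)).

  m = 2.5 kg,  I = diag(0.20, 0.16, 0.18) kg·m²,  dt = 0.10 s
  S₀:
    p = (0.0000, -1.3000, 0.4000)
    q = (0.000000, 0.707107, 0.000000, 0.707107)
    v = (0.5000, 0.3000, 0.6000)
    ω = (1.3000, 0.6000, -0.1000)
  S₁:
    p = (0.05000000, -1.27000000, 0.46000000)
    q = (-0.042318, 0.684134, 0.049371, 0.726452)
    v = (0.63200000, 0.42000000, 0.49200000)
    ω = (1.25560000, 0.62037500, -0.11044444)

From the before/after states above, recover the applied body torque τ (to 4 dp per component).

τ = (-0.0900, 0.0300, -0.0500)

Δω = ω₁−ω₀ = (-0.04440000, 0.02037500, -0.01044444)
ω₀×(Iω₀) = (-0.0012, -0.0026, -0.0312)
I·α + gyro = (-0.0900, 0.0300, -0.0500)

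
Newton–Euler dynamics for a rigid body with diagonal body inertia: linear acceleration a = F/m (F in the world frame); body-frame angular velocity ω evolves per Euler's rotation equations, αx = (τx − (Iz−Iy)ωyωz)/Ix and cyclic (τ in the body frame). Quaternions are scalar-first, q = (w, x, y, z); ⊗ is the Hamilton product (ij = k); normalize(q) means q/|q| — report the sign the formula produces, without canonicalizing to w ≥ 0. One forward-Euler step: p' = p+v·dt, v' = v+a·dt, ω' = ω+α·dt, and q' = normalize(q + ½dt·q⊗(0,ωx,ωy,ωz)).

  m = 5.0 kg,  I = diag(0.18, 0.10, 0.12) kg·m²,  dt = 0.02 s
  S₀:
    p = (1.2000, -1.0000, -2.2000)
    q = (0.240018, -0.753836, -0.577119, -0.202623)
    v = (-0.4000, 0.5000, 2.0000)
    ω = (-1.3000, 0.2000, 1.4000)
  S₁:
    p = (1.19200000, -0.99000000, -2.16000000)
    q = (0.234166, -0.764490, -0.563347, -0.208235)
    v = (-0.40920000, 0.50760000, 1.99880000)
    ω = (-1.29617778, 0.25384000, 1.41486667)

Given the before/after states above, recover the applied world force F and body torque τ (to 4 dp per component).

F = (-2.3000, 1.9000, -0.3000)
τ = (0.0400, 0.1600, 0.1100)

velocity change Δv = (-0.00920000, 0.00760000, -0.00120000)
m·(v₁−v₀)/dt = (-2.3000, 1.9000, -0.3000)
Δω = ω₁−ω₀ = (0.00382222, 0.05384000, 0.01486667)
I·α + gyro = (0.0400, 0.1600, 0.1100)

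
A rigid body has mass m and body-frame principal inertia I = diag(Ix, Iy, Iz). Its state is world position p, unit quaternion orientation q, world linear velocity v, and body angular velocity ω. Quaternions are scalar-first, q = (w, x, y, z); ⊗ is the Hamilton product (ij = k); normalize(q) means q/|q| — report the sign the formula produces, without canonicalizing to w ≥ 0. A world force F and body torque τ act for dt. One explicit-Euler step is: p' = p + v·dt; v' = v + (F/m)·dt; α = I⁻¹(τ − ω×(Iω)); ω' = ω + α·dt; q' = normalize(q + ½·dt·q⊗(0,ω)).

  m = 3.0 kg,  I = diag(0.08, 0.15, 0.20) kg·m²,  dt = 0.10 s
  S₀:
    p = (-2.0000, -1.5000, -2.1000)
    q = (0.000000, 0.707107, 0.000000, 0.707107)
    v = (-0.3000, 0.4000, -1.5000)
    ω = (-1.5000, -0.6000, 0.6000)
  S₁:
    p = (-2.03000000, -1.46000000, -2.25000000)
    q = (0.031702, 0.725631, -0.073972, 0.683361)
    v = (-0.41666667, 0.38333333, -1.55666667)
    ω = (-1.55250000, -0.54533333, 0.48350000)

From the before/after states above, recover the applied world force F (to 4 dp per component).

F = (-3.5000, -0.5000, -1.7000)

Δv = v₁−v₀ = (-0.11666667, -0.01666667, -0.05666667)
applied force F = (-3.5000, -0.5000, -1.7000)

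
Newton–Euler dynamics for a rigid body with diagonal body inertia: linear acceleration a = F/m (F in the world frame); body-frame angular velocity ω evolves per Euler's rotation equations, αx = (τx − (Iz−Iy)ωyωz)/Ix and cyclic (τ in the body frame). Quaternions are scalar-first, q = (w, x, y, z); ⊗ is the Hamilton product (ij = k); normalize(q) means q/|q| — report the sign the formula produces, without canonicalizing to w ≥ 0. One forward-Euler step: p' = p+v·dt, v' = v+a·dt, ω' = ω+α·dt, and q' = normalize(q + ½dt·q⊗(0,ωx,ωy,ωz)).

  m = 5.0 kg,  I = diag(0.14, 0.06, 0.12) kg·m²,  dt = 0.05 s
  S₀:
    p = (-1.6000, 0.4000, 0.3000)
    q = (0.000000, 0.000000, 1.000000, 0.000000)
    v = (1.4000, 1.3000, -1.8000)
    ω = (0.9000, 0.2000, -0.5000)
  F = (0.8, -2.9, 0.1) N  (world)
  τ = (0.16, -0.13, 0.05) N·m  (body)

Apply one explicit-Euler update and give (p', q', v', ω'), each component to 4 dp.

p' = (-1.5300, 0.4650, 0.2100)
q' = (-0.0050, -0.0125, 0.9997, -0.0225)
v' = (1.4080, 1.2710, -1.7990)
ω' = (0.9593, 0.0992, -0.4732)

ω×(Iω) gyroscopic = (-0.0060, -0.0090, -0.0144)
α = I⁻¹(τ − ω×Iω) = (1.1857, -2.0167, 0.5367)
new body rate ω' = (0.9593, 0.0992, -0.4732)
2q̇ = q⊗(0,ω) = (-0.2000000, -0.5000000, 0.0000000, -0.9000000)
q + ½dt·q⊗(0,ω), renormalized = (-0.0050, -0.0125, 0.9997, -0.0225)
p + v·dt = (-1.5300, 0.4650, 0.2100)
v' = v + a·dt = (1.4080, 1.2710, -1.7990)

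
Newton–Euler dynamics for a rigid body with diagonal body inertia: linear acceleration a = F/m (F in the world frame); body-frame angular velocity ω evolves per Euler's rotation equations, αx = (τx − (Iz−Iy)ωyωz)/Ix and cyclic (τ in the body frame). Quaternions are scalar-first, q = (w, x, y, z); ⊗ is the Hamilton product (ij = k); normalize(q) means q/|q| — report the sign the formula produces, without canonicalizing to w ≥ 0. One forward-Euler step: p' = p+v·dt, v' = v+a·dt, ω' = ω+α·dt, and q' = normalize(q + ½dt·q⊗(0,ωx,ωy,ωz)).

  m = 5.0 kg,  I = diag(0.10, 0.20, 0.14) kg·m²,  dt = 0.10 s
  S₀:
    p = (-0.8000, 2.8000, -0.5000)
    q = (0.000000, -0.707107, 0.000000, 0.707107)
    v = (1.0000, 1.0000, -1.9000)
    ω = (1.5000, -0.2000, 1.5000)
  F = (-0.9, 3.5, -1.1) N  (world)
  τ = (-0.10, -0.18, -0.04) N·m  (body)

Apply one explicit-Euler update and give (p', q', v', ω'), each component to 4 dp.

(τ − ω×Iω)/I = (-1.1800, -0.4500, -0.0714)
ω + α·dt = (1.3820, -0.2450, 1.4929)
Hamilton product q⊗(0,ω) = (0.0000000, 0.1414214, 2.1213210, 0.1414214)
q' = normalize(q + ½dt·q⊗(0,ω)) = (0.0000, -0.6961, 0.1055, 0.7102)
p + v·dt = (-0.7000, 2.9000, -0.6900)
v' = v + a·dt = (0.9820, 1.0700, -1.9220)

p' = (-0.7000, 2.9000, -0.6900)
q' = (0.0000, -0.6961, 0.1055, 0.7102)
v' = (0.9820, 1.0700, -1.9220)
ω' = (1.3820, -0.2450, 1.4929)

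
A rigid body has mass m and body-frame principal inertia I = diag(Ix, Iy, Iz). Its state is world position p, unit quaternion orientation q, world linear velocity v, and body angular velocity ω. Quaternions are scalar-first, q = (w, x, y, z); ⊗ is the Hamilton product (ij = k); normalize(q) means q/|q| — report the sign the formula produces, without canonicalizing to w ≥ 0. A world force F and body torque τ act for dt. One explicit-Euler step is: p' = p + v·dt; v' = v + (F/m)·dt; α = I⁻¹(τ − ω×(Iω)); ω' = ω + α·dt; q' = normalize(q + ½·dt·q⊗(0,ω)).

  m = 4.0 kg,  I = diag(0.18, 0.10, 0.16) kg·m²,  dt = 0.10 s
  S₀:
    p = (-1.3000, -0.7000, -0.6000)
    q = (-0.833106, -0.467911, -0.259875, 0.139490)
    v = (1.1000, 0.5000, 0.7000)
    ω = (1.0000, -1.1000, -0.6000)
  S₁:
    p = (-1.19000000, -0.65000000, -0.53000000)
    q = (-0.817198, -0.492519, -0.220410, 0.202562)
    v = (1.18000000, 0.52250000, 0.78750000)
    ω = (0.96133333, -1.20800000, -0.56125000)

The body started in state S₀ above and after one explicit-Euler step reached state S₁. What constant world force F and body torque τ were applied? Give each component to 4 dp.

F = (3.2000, 0.9000, 3.5000)
τ = (-0.0300, -0.1200, 0.1500)

velocity change Δv = (0.08000000, 0.02250000, 0.08750000)
applied force F = (3.2000, 0.9000, 3.5000)
ω₁ − ω₀ = (-0.03866667, -0.10800000, 0.03875000)
applied torque τ = (-0.0300, -0.1200, 0.1500)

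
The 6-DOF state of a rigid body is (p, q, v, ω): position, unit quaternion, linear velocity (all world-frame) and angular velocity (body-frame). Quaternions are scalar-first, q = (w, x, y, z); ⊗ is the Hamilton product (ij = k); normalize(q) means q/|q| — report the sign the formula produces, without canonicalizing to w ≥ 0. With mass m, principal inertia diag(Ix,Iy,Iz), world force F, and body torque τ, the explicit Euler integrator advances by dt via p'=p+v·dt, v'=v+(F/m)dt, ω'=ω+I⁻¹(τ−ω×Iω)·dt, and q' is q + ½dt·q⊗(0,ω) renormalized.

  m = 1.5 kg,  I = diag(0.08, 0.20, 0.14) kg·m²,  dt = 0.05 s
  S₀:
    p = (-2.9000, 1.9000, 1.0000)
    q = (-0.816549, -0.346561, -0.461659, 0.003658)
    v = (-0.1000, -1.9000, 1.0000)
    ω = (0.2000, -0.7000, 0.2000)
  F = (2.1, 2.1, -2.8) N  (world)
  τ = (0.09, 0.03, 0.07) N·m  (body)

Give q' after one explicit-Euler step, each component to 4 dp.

Hamilton product q⊗(0,ω) = (-0.2545807, -0.2530810, 0.6416281, 0.1716147)
q' = normalize(q + ½dt·q⊗(0,ω)) = (-0.8228, -0.3528, -0.4455, 0.0079)

q' = (-0.8228, -0.3528, -0.4455, 0.0079)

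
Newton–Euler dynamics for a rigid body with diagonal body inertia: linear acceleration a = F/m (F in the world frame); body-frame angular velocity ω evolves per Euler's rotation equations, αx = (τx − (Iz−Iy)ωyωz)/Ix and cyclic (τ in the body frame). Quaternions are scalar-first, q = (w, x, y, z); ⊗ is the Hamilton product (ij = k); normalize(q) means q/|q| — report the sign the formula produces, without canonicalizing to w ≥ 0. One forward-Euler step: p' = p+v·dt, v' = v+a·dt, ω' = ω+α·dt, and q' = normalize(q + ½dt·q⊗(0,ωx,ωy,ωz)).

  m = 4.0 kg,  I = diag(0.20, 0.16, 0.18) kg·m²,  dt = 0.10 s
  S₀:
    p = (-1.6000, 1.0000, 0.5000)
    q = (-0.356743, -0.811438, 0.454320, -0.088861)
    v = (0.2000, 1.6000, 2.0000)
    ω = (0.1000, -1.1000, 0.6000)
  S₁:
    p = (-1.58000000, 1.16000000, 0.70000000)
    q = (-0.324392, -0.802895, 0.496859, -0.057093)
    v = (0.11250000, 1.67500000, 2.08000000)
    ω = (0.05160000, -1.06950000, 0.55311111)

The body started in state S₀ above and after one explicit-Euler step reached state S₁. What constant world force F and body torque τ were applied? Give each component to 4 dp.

v₁ − v₀ = (-0.08750000, 0.07500000, 0.08000000)
F = m·Δv/dt = (-3.5000, 3.0000, 3.2000)
rate change Δω = (-0.04840000, 0.03050000, -0.04688889)
τ = I·(Δω/dt) + ω₀×(Iω₀) = (-0.1100, 0.0500, -0.0800)

F = (-3.5000, 3.0000, 3.2000)
τ = (-0.1100, 0.0500, -0.0800)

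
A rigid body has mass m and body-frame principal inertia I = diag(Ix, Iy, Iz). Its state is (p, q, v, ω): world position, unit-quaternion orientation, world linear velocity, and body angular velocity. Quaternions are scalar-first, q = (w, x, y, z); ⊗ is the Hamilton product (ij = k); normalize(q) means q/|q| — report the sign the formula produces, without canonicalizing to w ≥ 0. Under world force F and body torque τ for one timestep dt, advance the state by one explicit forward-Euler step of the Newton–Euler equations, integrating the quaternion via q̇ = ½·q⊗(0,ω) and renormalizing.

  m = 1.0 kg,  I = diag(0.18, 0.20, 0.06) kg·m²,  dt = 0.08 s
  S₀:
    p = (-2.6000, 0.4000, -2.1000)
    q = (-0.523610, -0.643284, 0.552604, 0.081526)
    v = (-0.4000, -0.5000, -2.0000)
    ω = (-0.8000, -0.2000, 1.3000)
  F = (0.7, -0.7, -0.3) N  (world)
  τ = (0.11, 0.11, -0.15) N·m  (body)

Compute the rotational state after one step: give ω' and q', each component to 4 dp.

(τ − ω×Iω)/I = (0.4089, 1.1740, -2.5533)
ω + α·dt = (-0.7673, -0.1061, 1.0957)
Hamilton product q⊗(0,ω) = (-0.5100902, 1.1535784, 0.8757704, -0.1099530)
q + ½dt·q⊗(0,ω), renormalized = (-0.5430, -0.5960, 0.5865, 0.0770)

ω' = (-0.7673, -0.1061, 1.0957)
q' = (-0.5430, -0.5960, 0.5865, 0.0770)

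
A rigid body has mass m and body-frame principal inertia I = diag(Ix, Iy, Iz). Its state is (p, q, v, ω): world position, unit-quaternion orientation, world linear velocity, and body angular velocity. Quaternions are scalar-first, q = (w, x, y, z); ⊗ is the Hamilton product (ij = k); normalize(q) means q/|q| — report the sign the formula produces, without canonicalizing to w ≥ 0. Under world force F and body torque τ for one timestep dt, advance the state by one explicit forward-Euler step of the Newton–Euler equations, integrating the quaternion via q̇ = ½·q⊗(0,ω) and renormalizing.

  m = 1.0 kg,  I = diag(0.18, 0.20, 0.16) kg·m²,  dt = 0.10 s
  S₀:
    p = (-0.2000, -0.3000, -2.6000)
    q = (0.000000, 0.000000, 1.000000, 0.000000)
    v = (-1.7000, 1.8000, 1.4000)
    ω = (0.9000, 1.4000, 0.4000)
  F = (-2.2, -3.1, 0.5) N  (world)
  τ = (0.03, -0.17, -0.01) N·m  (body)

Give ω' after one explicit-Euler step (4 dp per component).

(τ − ω×Iω)/I = (0.2911, -0.8860, -0.2200)
ω + α·dt = (0.9291, 1.3114, 0.3780)

ω' = (0.9291, 1.3114, 0.3780)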